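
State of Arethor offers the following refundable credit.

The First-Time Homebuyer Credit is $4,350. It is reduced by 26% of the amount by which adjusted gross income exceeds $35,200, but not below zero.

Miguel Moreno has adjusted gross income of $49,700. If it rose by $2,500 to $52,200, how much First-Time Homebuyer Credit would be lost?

At $49,700 — 26% of the $14,500 excess over $35,200 is $3,770; credit = $4,350 − $3,770 = $580.
At $52,200 — 26% of the $17,000 excess over $35,200 is $4,420 ≥ base, so the credit is $0.
Lost: $580 − $0 = $580.

$580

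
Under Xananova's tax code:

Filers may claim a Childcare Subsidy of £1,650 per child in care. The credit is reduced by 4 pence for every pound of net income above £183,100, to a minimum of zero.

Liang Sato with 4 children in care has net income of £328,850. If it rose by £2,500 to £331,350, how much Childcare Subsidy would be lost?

At £328,850 — base = 4 × £1,650 = £6,600. 4% of the £145,750 excess over £183,100 is £5,830; credit = £6,600 − £5,830 = £770.
At £331,350 — base = 4 × £1,650 = £6,600. 4% of the £148,250 excess over £183,100 is £5,930; credit = £6,600 − £5,930 = £670.
Lost: £770 − £670 = £100.

£100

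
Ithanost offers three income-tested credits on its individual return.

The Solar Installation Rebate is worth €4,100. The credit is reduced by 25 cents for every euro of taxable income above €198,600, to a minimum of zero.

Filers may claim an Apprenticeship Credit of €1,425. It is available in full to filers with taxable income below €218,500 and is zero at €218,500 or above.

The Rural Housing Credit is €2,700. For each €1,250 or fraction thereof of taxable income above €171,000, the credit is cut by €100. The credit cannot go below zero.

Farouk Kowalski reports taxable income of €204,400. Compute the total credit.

Solar Installation Rebate: 25% of the €5,800 excess over €198,600 is €1,450; credit = €4,100 − €1,450 = €2,650.
Apprenticeship Credit: €204,400 is below the €218,500 cutoff, so the full €1,425 applies.
Rural Housing Credit: income exceeds €171,000 by €33,400 → 27 increments × €100 = €2,700 ≥ base, so the credit is €0.
Total: €2,650 + €1,425 + €0 = €4,075.

€4,075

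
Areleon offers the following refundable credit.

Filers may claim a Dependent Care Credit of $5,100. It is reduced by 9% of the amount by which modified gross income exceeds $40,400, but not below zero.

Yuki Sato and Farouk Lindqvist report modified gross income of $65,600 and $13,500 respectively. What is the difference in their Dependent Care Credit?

$2,268

Yuki ($65,600): Dependent Care Credit: 9% of the $25,200 excess over $40,400 is $2,268; credit = $5,100 − $2,268 = $2,832.
Farouk ($13,500): Dependent Care Credit: $13,500 is at or below the $40,400 threshold, so the full $5,100 applies.
Difference: |$2,832 − $5,100| = $2,268.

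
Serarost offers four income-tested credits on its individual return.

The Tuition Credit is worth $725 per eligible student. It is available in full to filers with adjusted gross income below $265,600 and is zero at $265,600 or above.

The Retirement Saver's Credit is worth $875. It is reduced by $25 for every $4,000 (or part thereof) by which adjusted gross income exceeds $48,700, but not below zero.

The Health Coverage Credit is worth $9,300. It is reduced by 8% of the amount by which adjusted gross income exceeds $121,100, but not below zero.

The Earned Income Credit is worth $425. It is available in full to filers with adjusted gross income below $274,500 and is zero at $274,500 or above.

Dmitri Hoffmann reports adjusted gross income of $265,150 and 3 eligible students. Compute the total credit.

Tuition Credit: base = 3 × $725 = $2,175. $265,150 is below the $265,600 cutoff, so the full $2,175 applies.
Retirement Saver's Credit: income exceeds $48,700 by $216,450 → 55 increments × $25 = $1,375 ≥ base, so the credit is $0.
Health Coverage Credit: 8% of the $144,050 excess over $121,100 is $11,524 ≥ base, so the credit is $0.
Earned Income Credit: $265,150 is below the $274,500 cutoff, so the full $425 applies.
Total: $2,175 + $0 + $0 + $425 = $2,600.

$2,600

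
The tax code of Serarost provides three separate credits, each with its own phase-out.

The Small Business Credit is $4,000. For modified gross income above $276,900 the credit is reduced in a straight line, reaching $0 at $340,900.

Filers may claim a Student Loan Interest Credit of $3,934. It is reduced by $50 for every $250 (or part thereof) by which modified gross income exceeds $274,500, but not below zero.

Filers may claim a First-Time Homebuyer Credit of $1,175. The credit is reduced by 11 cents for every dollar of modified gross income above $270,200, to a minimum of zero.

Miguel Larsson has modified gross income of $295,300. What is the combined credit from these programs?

Small Business Credit: $295,300 is $18,400 into a $64,000 phase-out range, leaving 45,600/64,000 of the credit: $4,000 × 45,600/64,000 = $2,850.
Student Loan Interest Credit: income exceeds $274,500 by $20,800 → 84 increments × $50 = $4,200 ≥ base, so the credit is $0.
First-Time Homebuyer Credit: 11% of the $25,100 excess over $270,200 is $2,761 ≥ base, so the credit is $0.
Total: $2,850 + $0 + $0 = $2,850.

$2,850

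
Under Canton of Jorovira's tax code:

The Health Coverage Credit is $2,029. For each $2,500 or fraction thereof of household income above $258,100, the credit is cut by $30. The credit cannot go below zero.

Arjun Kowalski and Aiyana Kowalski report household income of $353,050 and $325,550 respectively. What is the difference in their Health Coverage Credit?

$330

Arjun ($353,050): Health Coverage Credit: income exceeds $258,100 by $94,950, which is 38 full-or-partial $2,500 increments; reduction = 38 × $30 = $1,140, leaving $889.
Aiyana ($325,550): Health Coverage Credit: income exceeds $258,100 by $67,450, which is 27 full-or-partial $2,500 increments; reduction = 27 × $30 = $810, leaving $1,219.
Difference: |$889 − $1,219| = $330.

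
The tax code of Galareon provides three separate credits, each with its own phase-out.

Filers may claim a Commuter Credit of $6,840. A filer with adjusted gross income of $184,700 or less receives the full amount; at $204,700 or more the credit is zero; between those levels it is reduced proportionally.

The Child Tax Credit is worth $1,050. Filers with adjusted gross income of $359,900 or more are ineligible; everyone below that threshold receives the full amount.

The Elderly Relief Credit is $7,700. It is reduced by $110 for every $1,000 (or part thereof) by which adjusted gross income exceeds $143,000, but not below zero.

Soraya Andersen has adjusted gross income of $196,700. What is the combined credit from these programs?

Commuter Credit: $196,700 is $12,000 into a $20,000 phase-out range, leaving 8,000/20,000 of the credit: $6,840 × 8,000/20,000 = $2,736.
Child Tax Credit: $196,700 is below the $359,900 cutoff, so the full $1,050 applies.
Elderly Relief Credit: income exceeds $143,000 by $53,700, which is 54 full-or-partial $1,000 increments; reduction = 54 × $110 = $5,940, leaving $1,760.
Total: $2,736 + $1,050 + $1,760 = $5,546.

$5,546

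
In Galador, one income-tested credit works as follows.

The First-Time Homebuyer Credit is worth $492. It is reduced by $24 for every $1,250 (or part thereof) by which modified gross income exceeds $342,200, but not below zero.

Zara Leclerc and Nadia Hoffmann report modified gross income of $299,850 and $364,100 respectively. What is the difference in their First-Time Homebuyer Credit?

$432

Zara ($299,850): First-Time Homebuyer Credit: $299,850 is at or below the $342,200 threshold, so the full $492 applies.
Nadia ($364,100): First-Time Homebuyer Credit: income exceeds $342,200 by $21,900, which is 18 full-or-partial $1,250 increments; reduction = 18 × $24 = $432, leaving $60.
Difference: |$492 − $60| = $432.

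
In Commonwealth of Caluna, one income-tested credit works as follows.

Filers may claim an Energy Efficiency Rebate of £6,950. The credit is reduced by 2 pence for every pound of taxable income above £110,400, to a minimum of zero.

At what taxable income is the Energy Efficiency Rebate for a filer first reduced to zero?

£457,900

The credit falls by 2% of each pound above £110,400, so it reaches zero when the excess is £6,950 / 2% = £347,500: income = £110,400 + £347,500 = £457,900.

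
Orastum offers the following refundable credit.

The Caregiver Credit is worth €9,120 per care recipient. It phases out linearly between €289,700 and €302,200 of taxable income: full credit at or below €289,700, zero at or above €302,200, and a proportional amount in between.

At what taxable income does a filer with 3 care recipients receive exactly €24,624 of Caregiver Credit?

Full credit = 3 × €9,120 = €27,360.
€24,624 is 24,624/27,360 of the full €27,360, so 2,736/27,360 of the €12,500 range has been used: income = €289,700 + €12,500 × 2,736/27,360 = €290,950.

€290,950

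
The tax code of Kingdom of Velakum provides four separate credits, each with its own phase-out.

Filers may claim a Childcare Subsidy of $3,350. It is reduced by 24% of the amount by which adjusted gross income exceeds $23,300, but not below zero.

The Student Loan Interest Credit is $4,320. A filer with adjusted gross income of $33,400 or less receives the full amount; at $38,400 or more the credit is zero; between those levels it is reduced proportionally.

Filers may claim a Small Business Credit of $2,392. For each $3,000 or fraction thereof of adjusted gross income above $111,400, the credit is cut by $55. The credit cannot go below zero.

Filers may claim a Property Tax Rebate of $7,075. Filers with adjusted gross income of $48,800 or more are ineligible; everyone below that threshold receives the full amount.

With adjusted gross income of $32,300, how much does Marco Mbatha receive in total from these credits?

$14,977

Childcare Subsidy: 24% of the $9,000 excess over $23,300 is $2,160; credit = $3,350 − $2,160 = $1,190.
Student Loan Interest Credit: $32,300 is at or below the $33,400 threshold, so the full $4,320 applies.
Small Business Credit: $32,300 is at or below the $111,400 threshold, so the full $2,392 applies.
Property Tax Rebate: $32,300 is below the $48,800 cutoff, so the full $7,075 applies.
Total: $1,190 + $4,320 + $2,392 + $7,075 = $14,977.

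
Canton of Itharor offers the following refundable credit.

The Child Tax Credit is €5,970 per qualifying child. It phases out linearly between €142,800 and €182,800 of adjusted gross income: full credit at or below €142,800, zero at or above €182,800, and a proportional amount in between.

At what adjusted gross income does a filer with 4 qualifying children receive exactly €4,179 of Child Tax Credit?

Full credit = 4 × €5,970 = €23,880.
€4,179 is 4,179/23,880 of the full €23,880, so 19,701/23,880 of the €40,000 range has been used: income = €142,800 + €40,000 × 19,701/23,880 = €175,800.

€175,800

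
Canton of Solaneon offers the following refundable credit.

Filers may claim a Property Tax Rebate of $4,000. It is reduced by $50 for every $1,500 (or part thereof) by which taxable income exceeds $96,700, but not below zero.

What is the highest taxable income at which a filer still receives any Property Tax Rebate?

$215,200

After 79 increments the reduction is 79 × $50 = $3,950, leaving $50; one more increment wipes it out. Increment 79 ends at excess 79 × $1,500 = $118,500, so the highest qualifying income is $96,700 + $118,500 = $215,200.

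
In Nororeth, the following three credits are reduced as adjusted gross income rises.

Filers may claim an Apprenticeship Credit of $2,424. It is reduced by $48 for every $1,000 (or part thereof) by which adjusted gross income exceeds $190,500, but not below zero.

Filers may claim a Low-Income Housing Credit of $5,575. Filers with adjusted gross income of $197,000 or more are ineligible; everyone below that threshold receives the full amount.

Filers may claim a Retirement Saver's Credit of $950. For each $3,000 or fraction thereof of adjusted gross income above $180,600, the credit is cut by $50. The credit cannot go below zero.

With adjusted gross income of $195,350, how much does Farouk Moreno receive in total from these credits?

Apprenticeship Credit: income exceeds $190,500 by $4,850, which is 5 full-or-partial $1,000 increments; reduction = 5 × $48 = $240, leaving $2,184.
Low-Income Housing Credit: $195,350 is below the $197,000 cutoff, so the full $5,575 applies.
Retirement Saver's Credit: income exceeds $180,600 by $14,750, which is 5 full-or-partial $3,000 increments; reduction = 5 × $50 = $250, leaving $700.
Total: $2,184 + $5,575 + $700 = $8,459.

$8,459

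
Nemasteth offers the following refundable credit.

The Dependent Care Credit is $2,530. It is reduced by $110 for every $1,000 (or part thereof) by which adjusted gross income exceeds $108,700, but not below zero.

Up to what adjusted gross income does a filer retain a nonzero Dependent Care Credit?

$130,700

After 22 increments the reduction is 22 × $110 = $2,420, leaving $110; one more increment wipes it out. Increment 22 ends at excess 22 × $1,000 = $22,000, so the highest qualifying income is $108,700 + $22,000 = $130,700.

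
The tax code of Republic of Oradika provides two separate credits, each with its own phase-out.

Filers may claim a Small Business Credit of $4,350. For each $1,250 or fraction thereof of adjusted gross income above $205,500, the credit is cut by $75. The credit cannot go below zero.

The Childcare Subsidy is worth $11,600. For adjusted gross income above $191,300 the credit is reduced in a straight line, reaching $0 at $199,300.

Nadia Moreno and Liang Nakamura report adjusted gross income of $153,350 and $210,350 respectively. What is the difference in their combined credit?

$11,900

Nadia ($153,350): Small Business Credit: $153,350 is at or below the $205,500 threshold, so the full $4,350 applies. Childcare Subsidy: $153,350 is at or below the $191,300 threshold, so the full $11,600 applies. total $4,350 + $11,600 = $15,950
Liang ($210,350): Small Business Credit: income exceeds $205,500 by $4,850, which is 4 full-or-partial $1,250 increments; reduction = 4 × $75 = $300, leaving $4,050. Childcare Subsidy: $210,350 is at or above $199,300, so the credit is $0. total $4,050 + $0 = $4,050
Difference: |$15,950 − $4,050| = $11,900.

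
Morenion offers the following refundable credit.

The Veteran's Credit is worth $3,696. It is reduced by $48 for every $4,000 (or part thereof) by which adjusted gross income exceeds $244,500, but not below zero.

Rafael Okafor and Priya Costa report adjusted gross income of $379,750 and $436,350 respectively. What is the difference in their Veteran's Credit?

$672

Rafael ($379,750): Veteran's Credit: income exceeds $244,500 by $135,250, which is 34 full-or-partial $4,000 increments; reduction = 34 × $48 = $1,632, leaving $2,064.
Priya ($436,350): Veteran's Credit: income exceeds $244,500 by $191,850, which is 48 full-or-partial $4,000 increments; reduction = 48 × $48 = $2,304, leaving $1,392.
Difference: |$2,064 − $1,392| = $672.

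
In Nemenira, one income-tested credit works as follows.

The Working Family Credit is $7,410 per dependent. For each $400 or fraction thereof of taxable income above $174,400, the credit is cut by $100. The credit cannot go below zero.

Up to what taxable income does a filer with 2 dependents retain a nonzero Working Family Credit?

$233,600

Full credit = 2 × $7,410 = $14,820.
After 148 increments the reduction is 148 × $100 = $14,800, leaving $20; one more increment wipes it out. Increment 148 ends at excess 148 × $400 = $59,200, so the highest qualifying income is $174,400 + $59,200 = $233,600.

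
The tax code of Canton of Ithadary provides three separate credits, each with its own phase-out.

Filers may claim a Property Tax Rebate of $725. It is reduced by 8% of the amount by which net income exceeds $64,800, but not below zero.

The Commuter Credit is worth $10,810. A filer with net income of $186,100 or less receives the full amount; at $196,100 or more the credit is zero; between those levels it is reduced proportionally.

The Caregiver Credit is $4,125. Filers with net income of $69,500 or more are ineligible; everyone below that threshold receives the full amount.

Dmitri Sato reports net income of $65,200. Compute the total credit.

$15,628

Property Tax Rebate: 8% of the $400 excess over $64,800 is $32; credit = $725 − $32 = $693.
Commuter Credit: $65,200 is at or below the $186,100 threshold, so the full $10,810 applies.
Caregiver Credit: $65,200 is below the $69,500 cutoff, so the full $4,125 applies.
Total: $693 + $10,810 + $4,125 = $15,628.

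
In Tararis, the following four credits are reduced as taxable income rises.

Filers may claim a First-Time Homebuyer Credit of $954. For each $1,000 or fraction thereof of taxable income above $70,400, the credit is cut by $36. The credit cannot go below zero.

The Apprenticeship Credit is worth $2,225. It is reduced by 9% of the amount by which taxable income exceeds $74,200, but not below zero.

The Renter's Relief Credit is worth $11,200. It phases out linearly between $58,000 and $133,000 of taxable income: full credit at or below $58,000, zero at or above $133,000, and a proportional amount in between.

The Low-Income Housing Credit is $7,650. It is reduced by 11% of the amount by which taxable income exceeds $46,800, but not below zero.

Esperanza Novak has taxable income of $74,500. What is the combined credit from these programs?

First-Time Homebuyer Credit: income exceeds $70,400 by $4,100, which is 5 full-or-partial $1,000 increments; reduction = 5 × $36 = $180, leaving $774.
Apprenticeship Credit: 9% of the $300 excess over $74,200 is $27; credit = $2,225 − $27 = $2,198.
Renter's Relief Credit: $74,500 is $16,500 into a $75,000 phase-out range, leaving 58,500/75,000 of the credit: $11,200 × 58,500/75,000 = $8,736.
Low-Income Housing Credit: 11% of the $27,700 excess over $46,800 is $3,047; credit = $7,650 − $3,047 = $4,603.
Total: $774 + $2,198 + $8,736 + $4,603 = $16,311.

$16,311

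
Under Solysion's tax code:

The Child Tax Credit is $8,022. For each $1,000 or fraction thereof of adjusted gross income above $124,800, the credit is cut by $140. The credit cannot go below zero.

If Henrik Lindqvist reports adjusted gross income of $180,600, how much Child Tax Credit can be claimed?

$182

Child Tax Credit: income exceeds $124,800 by $55,800, which is 56 full-or-partial $1,000 increments; reduction = 56 × $140 = $7,840, leaving $182.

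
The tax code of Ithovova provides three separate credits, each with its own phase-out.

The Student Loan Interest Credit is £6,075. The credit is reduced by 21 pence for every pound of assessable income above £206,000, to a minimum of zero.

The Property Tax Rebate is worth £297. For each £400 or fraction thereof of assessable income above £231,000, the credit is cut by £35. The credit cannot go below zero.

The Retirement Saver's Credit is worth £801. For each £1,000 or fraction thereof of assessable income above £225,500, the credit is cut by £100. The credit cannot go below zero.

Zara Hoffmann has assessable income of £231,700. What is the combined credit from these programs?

Student Loan Interest Credit: 21% of the £25,700 excess over £206,000 is £5,397; credit = £6,075 − £5,397 = £678.
Property Tax Rebate: income exceeds £231,000 by £700, which is 2 full-or-partial £400 increments; reduction = 2 × £35 = £70, leaving £227.
Retirement Saver's Credit: income exceeds £225,500 by £6,200, which is 7 full-or-partial £1,000 increments; reduction = 7 × £100 = £700, leaving £101.
Total: £678 + £227 + £101 = £1,006.

£1,006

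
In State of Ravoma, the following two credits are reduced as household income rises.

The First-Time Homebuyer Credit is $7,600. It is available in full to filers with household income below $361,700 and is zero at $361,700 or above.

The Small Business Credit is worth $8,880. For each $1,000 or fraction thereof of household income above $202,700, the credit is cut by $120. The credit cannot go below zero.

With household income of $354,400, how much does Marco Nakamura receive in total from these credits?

$7,600

First-Time Homebuyer Credit: $354,400 is below the $361,700 cutoff, so the full $7,600 applies.
Small Business Credit: income exceeds $202,700 by $151,700 → 152 increments × $120 = $18,240 ≥ base, so the credit is $0.
Total: $7,600 + $0 = $7,600.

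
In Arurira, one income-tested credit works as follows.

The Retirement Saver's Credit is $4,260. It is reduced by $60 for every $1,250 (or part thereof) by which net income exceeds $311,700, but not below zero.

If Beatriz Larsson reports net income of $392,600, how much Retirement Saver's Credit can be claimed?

Retirement Saver's Credit: income exceeds $311,700 by $80,900, which is 65 full-or-partial $1,250 increments; reduction = 65 × $60 = $3,900, leaving $360.

$360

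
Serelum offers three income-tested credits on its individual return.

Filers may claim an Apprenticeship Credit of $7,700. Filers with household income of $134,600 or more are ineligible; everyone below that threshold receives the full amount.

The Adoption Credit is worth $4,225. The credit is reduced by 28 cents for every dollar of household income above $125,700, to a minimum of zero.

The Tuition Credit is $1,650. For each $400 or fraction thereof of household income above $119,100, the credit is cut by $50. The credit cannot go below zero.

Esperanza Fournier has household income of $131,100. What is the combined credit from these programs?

Apprenticeship Credit: $131,100 is below the $134,600 cutoff, so the full $7,700 applies.
Adoption Credit: 28% of the $5,400 excess over $125,700 is $1,512; credit = $4,225 − $1,512 = $2,713.
Tuition Credit: income exceeds $119,100 by $12,000, which is 30 full-or-partial $400 increments; reduction = 30 × $50 = $1,500, leaving $150.
Total: $7,700 + $2,713 + $150 = $10,563.

$10,563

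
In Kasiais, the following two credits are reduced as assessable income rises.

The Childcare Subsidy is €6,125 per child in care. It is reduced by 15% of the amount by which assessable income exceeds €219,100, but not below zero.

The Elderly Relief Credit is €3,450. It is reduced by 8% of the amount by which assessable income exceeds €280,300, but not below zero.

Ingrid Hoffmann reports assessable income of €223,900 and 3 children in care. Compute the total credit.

Childcare Subsidy: base = 3 × €6,125 = €18,375. 15% of the €4,800 excess over €219,100 is €720; credit = €18,375 − €720 = €17,655.
Elderly Relief Credit: €223,900 is at or below the €280,300 threshold, so the full €3,450 applies.
Total: €17,655 + €3,450 = €21,105.

€21,105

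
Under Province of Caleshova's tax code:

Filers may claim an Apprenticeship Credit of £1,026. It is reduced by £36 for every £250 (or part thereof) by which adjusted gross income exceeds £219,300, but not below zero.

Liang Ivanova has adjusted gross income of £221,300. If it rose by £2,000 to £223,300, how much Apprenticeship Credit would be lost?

£288

At £221,300 — income exceeds £219,300 by £2,000, which is 8 full-or-partial £250 increments; reduction = 8 × £36 = £288, leaving £738.
At £223,300 — income exceeds £219,300 by £4,000, which is 16 full-or-partial £250 increments; reduction = 16 × £36 = £576, leaving £450.
Lost: £738 − £450 = £288.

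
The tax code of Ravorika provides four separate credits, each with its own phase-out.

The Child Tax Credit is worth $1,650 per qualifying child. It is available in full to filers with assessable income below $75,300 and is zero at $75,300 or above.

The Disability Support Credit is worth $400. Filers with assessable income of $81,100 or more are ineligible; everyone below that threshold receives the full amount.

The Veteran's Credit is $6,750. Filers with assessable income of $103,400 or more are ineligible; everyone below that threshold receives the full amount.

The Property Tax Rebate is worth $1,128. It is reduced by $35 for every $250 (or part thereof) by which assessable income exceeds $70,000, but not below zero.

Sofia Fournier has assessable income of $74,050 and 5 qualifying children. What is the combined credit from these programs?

Child Tax Credit: base = 5 × $1,650 = $8,250. $74,050 is below the $75,300 cutoff, so the full $8,250 applies.
Disability Support Credit: $74,050 is below the $81,100 cutoff, so the full $400 applies.
Veteran's Credit: $74,050 is below the $103,400 cutoff, so the full $6,750 applies.
Property Tax Rebate: income exceeds $70,000 by $4,050, which is 17 full-or-partial $250 increments; reduction = 17 × $35 = $595, leaving $533.
Total: $8,250 + $400 + $6,750 + $533 = $15,933.

$15,933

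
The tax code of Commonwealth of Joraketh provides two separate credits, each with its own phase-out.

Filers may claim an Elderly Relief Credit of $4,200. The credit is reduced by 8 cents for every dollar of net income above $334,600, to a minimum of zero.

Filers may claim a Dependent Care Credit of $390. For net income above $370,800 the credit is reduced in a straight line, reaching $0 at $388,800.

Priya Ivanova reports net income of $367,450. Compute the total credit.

Elderly Relief Credit: 8% of the $32,850 excess over $334,600 is $2,628; credit = $4,200 − $2,628 = $1,572.
Dependent Care Credit: $367,450 is at or below the $370,800 threshold, so the full $390 applies.
Total: $1,572 + $390 = $1,962.

$1,962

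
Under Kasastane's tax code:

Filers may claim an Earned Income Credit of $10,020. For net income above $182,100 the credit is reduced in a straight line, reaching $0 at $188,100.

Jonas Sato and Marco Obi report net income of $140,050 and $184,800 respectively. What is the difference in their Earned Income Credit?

$4,509

Jonas ($140,050): Earned Income Credit: $140,050 is at or below the $182,100 threshold, so the full $10,020 applies.
Marco ($184,800): Earned Income Credit: $184,800 is $2,700 into a $6,000 phase-out range, leaving 3,300/6,000 of the credit: $10,020 × 3,300/6,000 = $5,511.
Difference: |$10,020 − $5,511| = $4,509.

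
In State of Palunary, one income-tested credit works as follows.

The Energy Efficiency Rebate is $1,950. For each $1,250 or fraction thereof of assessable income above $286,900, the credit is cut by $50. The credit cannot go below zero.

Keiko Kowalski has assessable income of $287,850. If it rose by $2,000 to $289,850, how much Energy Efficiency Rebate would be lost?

$100

At $287,850 — income exceeds $286,900 by $950, which is 1 full-or-partial $1,250 increment; reduction = 1 × $50 = $50, leaving $1,900.
At $289,850 — income exceeds $286,900 by $2,950, which is 3 full-or-partial $1,250 increments; reduction = 3 × $50 = $150, leaving $1,800.
Lost: $1,900 − $1,800 = $100.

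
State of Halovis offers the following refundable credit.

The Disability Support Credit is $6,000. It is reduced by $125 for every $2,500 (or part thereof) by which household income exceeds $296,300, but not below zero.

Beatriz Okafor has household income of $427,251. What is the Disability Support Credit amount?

Disability Support Credit: income exceeds $296,300 by $130,951 → 53 increments × $125 = $6,625 ≥ base, so the credit is $0.

$0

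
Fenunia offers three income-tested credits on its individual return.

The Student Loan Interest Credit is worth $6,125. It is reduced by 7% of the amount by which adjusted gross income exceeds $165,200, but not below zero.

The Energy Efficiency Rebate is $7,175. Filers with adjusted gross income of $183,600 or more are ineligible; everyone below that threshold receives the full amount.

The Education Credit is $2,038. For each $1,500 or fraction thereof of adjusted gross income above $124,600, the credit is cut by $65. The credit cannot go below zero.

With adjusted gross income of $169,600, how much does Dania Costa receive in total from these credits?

Student Loan Interest Credit: 7% of the $4,400 excess over $165,200 is $308; credit = $6,125 − $308 = $5,817.
Energy Efficiency Rebate: $169,600 is below the $183,600 cutoff, so the full $7,175 applies.
Education Credit: income exceeds $124,600 by $45,000, which is 30 full-or-partial $1,500 increments; reduction = 30 × $65 = $1,950, leaving $88.
Total: $5,817 + $7,175 + $88 = $13,080.

$13,080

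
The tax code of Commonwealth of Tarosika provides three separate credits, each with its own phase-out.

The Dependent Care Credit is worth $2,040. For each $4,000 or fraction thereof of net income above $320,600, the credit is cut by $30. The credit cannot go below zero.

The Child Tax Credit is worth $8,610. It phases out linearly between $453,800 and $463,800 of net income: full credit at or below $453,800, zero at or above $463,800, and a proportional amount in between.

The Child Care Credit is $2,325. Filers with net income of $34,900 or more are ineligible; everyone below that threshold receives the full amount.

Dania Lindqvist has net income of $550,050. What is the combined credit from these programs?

Dependent Care Credit: income exceeds $320,600 by $229,450, which is 58 full-or-partial $4,000 increments; reduction = 58 × $30 = $1,740, leaving $300.
Child Tax Credit: $550,050 is at or above $463,800, so the credit is $0.
Child Care Credit: $550,050 meets or exceeds the $34,900 cutoff, so the credit is $0.
Total: $300 + $0 + $0 = $300.

$300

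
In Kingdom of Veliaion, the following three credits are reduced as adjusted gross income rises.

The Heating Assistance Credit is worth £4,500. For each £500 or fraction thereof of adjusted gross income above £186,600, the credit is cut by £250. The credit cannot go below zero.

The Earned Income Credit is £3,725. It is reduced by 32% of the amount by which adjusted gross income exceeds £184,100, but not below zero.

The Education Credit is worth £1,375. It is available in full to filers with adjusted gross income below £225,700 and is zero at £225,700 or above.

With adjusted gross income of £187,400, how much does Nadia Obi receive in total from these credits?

Heating Assistance Credit: income exceeds £186,600 by £800, which is 2 full-or-partial £500 increments; reduction = 2 × £250 = £500, leaving £4,000.
Earned Income Credit: 32% of the £3,300 excess over £184,100 is £1,056; credit = £3,725 − £1,056 = £2,669.
Education Credit: £187,400 is below the £225,700 cutoff, so the full £1,375 applies.
Total: £4,000 + £2,669 + £1,375 = £8,044.

£8,044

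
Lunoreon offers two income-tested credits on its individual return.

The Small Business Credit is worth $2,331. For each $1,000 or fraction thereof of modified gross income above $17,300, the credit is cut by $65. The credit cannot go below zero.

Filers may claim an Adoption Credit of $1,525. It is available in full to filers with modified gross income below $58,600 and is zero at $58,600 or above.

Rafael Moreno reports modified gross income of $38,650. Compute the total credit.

$2,426

Small Business Credit: income exceeds $17,300 by $21,350, which is 22 full-or-partial $1,000 increments; reduction = 22 × $65 = $1,430, leaving $901.
Adoption Credit: $38,650 is below the $58,600 cutoff, so the full $1,525 applies.
Total: $901 + $1,525 = $2,426.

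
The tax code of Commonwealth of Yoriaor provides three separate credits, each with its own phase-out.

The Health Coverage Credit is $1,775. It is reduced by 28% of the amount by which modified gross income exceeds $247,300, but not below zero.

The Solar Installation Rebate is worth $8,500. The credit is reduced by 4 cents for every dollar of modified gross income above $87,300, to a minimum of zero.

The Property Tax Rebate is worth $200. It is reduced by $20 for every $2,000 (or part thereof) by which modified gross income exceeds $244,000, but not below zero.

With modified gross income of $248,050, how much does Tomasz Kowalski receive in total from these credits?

Health Coverage Credit: 28% of the $750 excess over $247,300 is $210; credit = $1,775 − $210 = $1,565.
Solar Installation Rebate: 4% of the $160,750 excess over $87,300 is $6,430; credit = $8,500 − $6,430 = $2,070.
Property Tax Rebate: income exceeds $244,000 by $4,050, which is 3 full-or-partial $2,000 increments; reduction = 3 × $20 = $60, leaving $140.
Total: $1,565 + $2,070 + $140 = $3,775.

$3,775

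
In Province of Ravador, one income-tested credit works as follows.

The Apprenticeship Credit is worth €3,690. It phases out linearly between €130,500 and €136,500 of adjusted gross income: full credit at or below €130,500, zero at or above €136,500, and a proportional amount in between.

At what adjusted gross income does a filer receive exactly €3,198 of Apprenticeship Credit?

€3,198 is 3,198/3,690 of the full €3,690, so 492/3,690 of the €6,000 range has been used: income = €130,500 + €6,000 × 492/3,690 = €131,300.

€131,300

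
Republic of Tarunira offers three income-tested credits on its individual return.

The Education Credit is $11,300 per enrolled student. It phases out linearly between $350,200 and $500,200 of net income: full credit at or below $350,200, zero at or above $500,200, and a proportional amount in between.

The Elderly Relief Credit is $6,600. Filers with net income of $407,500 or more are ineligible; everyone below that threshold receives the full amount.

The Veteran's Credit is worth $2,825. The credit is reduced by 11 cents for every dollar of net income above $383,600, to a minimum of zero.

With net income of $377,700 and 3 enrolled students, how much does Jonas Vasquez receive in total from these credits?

Education Credit: base = 3 × $11,300 = $33,900. $377,700 is $27,500 into a $150,000 phase-out range, leaving 122,500/150,000 of the credit: $33,900 × 122,500/150,000 = $27,685.
Elderly Relief Credit: $377,700 is below the $407,500 cutoff, so the full $6,600 applies.
Veteran's Credit: $377,700 is at or below the $383,600 threshold, so the full $2,825 applies.
Total: $27,685 + $6,600 + $2,825 = $37,110.

$37,110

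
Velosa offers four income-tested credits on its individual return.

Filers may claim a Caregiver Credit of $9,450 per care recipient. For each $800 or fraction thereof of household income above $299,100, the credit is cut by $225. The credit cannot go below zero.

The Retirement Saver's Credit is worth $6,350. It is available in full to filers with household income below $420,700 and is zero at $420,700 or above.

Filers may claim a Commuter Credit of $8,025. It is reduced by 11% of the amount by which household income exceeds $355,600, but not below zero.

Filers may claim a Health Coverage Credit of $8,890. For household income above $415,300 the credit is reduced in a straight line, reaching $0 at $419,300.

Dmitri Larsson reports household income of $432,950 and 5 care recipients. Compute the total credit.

Caregiver Credit: base = 5 × $9,450 = $47,250. income exceeds $299,100 by $133,850, which is 168 full-or-partial $800 increments; reduction = 168 × $225 = $37,800, leaving $9,450.
Retirement Saver's Credit: $432,950 meets or exceeds the $420,700 cutoff, so the credit is $0.
Commuter Credit: 11% of the $77,350 excess over $355,600 is $8,508.50 ≥ base, so the credit is $0.
Health Coverage Credit: $432,950 is at or above $419,300, so the credit is $0.
Total: $9,450 + $0 + $0 + $0 = $9,450.

$9,450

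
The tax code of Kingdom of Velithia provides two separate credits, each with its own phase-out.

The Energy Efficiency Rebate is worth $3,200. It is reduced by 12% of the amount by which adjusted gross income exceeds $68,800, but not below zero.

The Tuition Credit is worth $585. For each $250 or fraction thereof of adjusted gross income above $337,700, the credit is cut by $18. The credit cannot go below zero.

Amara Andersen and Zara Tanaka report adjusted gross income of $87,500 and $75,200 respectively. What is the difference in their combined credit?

$1,476

Amara ($87,500): Energy Efficiency Rebate: 12% of the $18,700 excess over $68,800 is $2,244; credit = $3,200 − $2,244 = $956. Tuition Credit: $87,500 is at or below the $337,700 threshold, so the full $585 applies. total $956 + $585 = $1,541
Zara ($75,200): Energy Efficiency Rebate: 12% of the $6,400 excess over $68,800 is $768; credit = $3,200 − $768 = $2,432. Tuition Credit: $75,200 is at or below the $337,700 threshold, so the full $585 applies. total $2,432 + $585 = $3,017
Difference: |$1,541 − $3,017| = $1,476.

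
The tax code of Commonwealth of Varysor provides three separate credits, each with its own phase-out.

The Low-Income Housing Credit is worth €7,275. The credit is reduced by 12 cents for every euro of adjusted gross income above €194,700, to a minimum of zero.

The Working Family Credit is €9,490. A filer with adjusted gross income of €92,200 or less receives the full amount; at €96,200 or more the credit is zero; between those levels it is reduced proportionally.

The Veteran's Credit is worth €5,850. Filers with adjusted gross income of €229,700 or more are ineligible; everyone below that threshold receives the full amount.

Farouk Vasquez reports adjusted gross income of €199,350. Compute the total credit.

Low-Income Housing Credit: 12% of the €4,650 excess over €194,700 is €558; credit = €7,275 − €558 = €6,717.
Working Family Credit: €199,350 is at or above €96,200, so the credit is €0.
Veteran's Credit: €199,350 is below the €229,700 cutoff, so the full €5,850 applies.
Total: €6,717 + €0 + €5,850 = €12,567.

€12,567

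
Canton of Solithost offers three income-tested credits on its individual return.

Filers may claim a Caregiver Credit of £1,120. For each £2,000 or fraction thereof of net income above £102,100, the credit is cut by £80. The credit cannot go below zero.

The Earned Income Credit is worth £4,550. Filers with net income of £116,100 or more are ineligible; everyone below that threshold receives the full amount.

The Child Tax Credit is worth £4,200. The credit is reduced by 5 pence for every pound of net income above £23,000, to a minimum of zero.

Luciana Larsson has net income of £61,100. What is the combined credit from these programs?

£7,965

Caregiver Credit: £61,100 is at or below the £102,100 threshold, so the full £1,120 applies.
Earned Income Credit: £61,100 is below the £116,100 cutoff, so the full £4,550 applies.
Child Tax Credit: 5% of the £38,100 excess over £23,000 is £1,905; credit = £4,200 − £1,905 = £2,295.
Total: £1,120 + £4,550 + £2,295 = £7,965.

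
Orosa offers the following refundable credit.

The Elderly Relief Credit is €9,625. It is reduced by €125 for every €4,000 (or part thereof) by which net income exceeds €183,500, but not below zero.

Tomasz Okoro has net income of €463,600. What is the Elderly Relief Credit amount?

Elderly Relief Credit: income exceeds €183,500 by €280,100, which is 71 full-or-partial €4,000 increments; reduction = 71 × €125 = €8,875, leaving €750.

€750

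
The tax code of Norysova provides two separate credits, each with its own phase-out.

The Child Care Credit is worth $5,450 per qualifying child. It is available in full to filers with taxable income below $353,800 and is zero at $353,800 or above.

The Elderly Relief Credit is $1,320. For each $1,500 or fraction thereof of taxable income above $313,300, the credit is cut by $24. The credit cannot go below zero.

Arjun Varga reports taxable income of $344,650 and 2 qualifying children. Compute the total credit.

$11,716

Child Care Credit: base = 2 × $5,450 = $10,900. $344,650 is below the $353,800 cutoff, so the full $10,900 applies.
Elderly Relief Credit: income exceeds $313,300 by $31,350, which is 21 full-or-partial $1,500 increments; reduction = 21 × $24 = $504, leaving $816.
Total: $10,900 + $816 = $11,716.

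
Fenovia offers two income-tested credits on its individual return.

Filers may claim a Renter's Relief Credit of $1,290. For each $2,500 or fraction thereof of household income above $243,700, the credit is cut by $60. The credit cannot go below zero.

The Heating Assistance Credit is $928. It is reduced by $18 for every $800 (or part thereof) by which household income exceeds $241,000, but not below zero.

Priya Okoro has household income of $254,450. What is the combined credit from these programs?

$1,612

Renter's Relief Credit: income exceeds $243,700 by $10,750, which is 5 full-or-partial $2,500 increments; reduction = 5 × $60 = $300, leaving $990.
Heating Assistance Credit: income exceeds $241,000 by $13,450, which is 17 full-or-partial $800 increments; reduction = 17 × $18 = $306, leaving $622.
Total: $990 + $622 = $1,612.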